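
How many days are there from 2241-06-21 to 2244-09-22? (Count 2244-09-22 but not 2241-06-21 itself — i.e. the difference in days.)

1189

Jun 21, 2241 → Jun 21, 2242: 365 days.
Jun 21, 2242 → Jun 21, 2243: 365 days.
Jun 21, 2243 → Jun 21, 2244: 366 days (Feb 29, 2244 is in that span).
Jun 21, 2244 → Jul 21, 2244: 30 days (June has 30).
Jul 21, 2244 → Aug 21, 2244: 31 days (July has 31).
Aug 21, 2244 → Sep 21, 2244: 31 days (August has 31).
Sep 21, 2244 → Sep 22, 2244: 1 days.
Total: 1189 days.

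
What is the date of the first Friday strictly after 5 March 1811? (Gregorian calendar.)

March 8, 1811

Mar 5, 1811 is a Tuesday.
From Tuesday to the next Friday is 3 days.
Mar 5, 1811 + 3 = Mar 8, 1811.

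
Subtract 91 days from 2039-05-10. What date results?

February 8, 2039

−10 → Apr 30, 2039 (end of Apr, 30 days; 81 left).
−30 → Mar 31, 2039 (end of Mar, 31 days; 51 left).
−31 → Feb 28, 2039 (end of Feb, 28 days; 20 left).
−20 → Feb 8, 2039.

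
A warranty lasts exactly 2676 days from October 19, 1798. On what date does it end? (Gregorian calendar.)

February 16, 1806

+365 (one year) → Oct 19, 1799 (2311 left).
+365 (one year) → Oct 19, 1800 (1946 left).
+365 (one year) → Oct 19, 1801 (1581 left).
+365 (one year) → Oct 19, 1802 (1216 left).
+365 (one year) → Oct 19, 1803 (851 left).
+366 (one year; includes Feb 29, 1804) → Oct 19, 1804 (485 left).
+365 (one year) → Oct 19, 1805 (120 left).
Oct has 31 days: +13 → Nov 1, 1805 (107 left).
Nov has 30 days: +30 → Dec 1, 1805 (77 left).
Dec has 31 days: +31 → Jan 1, 1806 (46 left).
Jan has 31 days: +31 → Feb 1, 1806 (15 left).
+15 → Feb 16, 1806.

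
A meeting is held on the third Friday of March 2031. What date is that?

March 21, 2031

March 1, 2031 is a Saturday.
The first Friday is therefore March 7 (6 days later).
The third Friday is 7 + 2×7 = March 21.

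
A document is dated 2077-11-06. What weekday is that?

Doomsday rule: the anchor day for the 2000s is Tuesday. For year 77: 77÷12 = 6 r 5, and 5÷4 = 1, so 6+5+1 = 12.
Tuesday + 12 ≡ Sunday — that's 2077's doomsday.
In November the doomsday date is Nov 7.
Nov 6 is 1 day before Nov 7; 1 mod 7 = 1, so Sunday − 1 = Saturday.

Saturday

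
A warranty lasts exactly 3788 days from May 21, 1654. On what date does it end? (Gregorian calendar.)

+365 (one year) → May 21, 1655 (3423 left).
+366 (one year; includes Feb 29, 1656) → May 21, 1656 (3057 left).
+365 (one year) → May 21, 1657 (2692 left).
+365 (one year) → May 21, 1658 (2327 left).
+365 (one year) → May 21, 1659 (1962 left).
+366 (one year; includes Feb 29, 1660) → May 21, 1660 (1596 left).
+365 (one year) → May 21, 1661 (1231 left).
+365 (one year) → May 21, 1662 (866 left).
+365 (one year) → May 21, 1663 (501 left).
+366 (one year; includes Feb 29, 1664) → May 21, 1664 (135 left).
May has 31 days: +11 → Jun 1, 1664 (124 left).
Jun has 30 days: +30 → Jul 1, 1664 (94 left).
Jul has 31 days: +31 → Aug 1, 1664 (63 left).
Aug has 31 days: +31 → Sep 1, 1664 (32 left).
Sep has 30 days: +30 → Oct 1, 1664 (2 left).
+2 → Oct 3, 1664.

October 3, 1664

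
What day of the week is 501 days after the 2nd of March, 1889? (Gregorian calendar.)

First find the weekday of Mar 2, 1889. Doomsday rule: the anchor day for the 1800s is Friday. For year 89: 89÷12 = 7 r 5, and 5÷4 = 1, so 7+5+1 = 13.
Friday + 13 ≡ Thursday — that's 1889's doomsday.
In March the doomsday date is Mar 14.
Mar 2 is 12 days before Mar 14; 12 mod 7 = 5, so Thursday − 5 = Saturday.
501 mod 7 = 4, so 501 days after a Saturday is Saturday + 4 = Wednesday.

Wednesday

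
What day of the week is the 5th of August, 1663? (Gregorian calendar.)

Doomsday rule: the anchor day for the 1600s is Tuesday. For year 63: 63÷12 = 5 r 3, and 3÷4 = 0, so 5+3+0 = 8.
Tuesday + 8 ≡ Wednesday — that's 1663's doomsday.
In August the doomsday date is Aug 8.
Aug 5 is 3 days before Aug 8; 3 mod 7 = 3, so Wednesday − 3 = Sunday.

Sunday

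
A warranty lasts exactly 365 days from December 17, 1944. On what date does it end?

December 17, 1945

Dec has 31 days: +15 → Jan 1, 1945 (350 left).
Jan has 31 days: +31 → Feb 1, 1945 (319 left).
Feb has 28 days: +28 → Mar 1, 1945 (291 left).
Mar has 31 days: +31 → Apr 1, 1945 (260 left).
Apr has 30 days: +30 → May 1, 1945 (230 left).
May has 31 days: +31 → Jun 1, 1945 (199 left).
Jun has 30 days: +30 → Jul 1, 1945 (169 left).
Jul has 31 days: +31 → Aug 1, 1945 (138 left).
Aug has 31 days: +31 → Sep 1, 1945 (107 left).
Sep has 30 days: +30 → Oct 1, 1945 (77 left).
Oct has 31 days: +31 → Nov 1, 1945 (46 left).
Nov has 30 days: +30 → Dec 1, 1945 (16 left).
+16 → Dec 17, 1945.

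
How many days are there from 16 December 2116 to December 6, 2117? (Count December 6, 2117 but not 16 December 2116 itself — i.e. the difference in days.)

Dec 16, 2116 → Jan 16, 2117: 31 days (December has 31).
Jan 16, 2117 → Feb 16, 2117: 31 days (January has 31).
Feb 16, 2117 → Mar 16, 2117: 28 days (February has 28).
Mar 16, 2117 → Apr 16, 2117: 31 days (March has 31).
Apr 16, 2117 → May 16, 2117: 30 days (April has 30).
May 16, 2117 → Jun 16, 2117: 31 days (May has 31).
Jun 16, 2117 → Jul 16, 2117: 30 days (June has 30).
Jul 16, 2117 → Aug 16, 2117: 31 days (July has 31).
Aug 16, 2117 → Sep 16, 2117: 31 days (August has 31).
Sep 16, 2117 → Oct 16, 2117: 30 days (September has 30).
Oct 16, 2117 → Nov 16, 2117: 31 days (October has 31).
Nov 16, 2117 → Dec 6, 2117: 20 days.
Total: 355 days.

355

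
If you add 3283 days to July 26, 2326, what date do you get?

July 22, 2335

+365 (one year) → Jul 26, 2327 (2918 left).
+366 (one year; includes Feb 29, 2328) → Jul 26, 2328 (2552 left).
+365 (one year) → Jul 26, 2329 (2187 left).
+365 (one year) → Jul 26, 2330 (1822 left).
+365 (one year) → Jul 26, 2331 (1457 left).
+366 (one year; includes Feb 29, 2332) → Jul 26, 2332 (1091 left).
+365 (one year) → Jul 26, 2333 (726 left).
+365 (one year) → Jul 26, 2334 (361 left).
Jul has 31 days: +6 → Aug 1, 2334 (355 left).
Aug has 31 days: +31 → Sep 1, 2334 (324 left).
Sep has 30 days: +30 → Oct 1, 2334 (294 left).
Oct has 31 days: +31 → Nov 1, 2334 (263 left).
Nov has 30 days: +30 → Dec 1, 2334 (233 left).
Dec has 31 days: +31 → Jan 1, 2335 (202 left).
Jan has 31 days: +31 → Feb 1, 2335 (171 left).
Feb has 28 days: +28 → Mar 1, 2335 (143 left).
Mar has 31 days: +31 → Apr 1, 2335 (112 left).
Apr has 30 days: +30 → May 1, 2335 (82 left).
May has 31 days: +31 → Jun 1, 2335 (51 left).
Jun has 30 days: +30 → Jul 1, 2335 (21 left).
+21 → Jul 22, 2335.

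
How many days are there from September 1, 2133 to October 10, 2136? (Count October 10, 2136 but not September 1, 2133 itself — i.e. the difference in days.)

1135

Sep 1, 2133 → Sep 1, 2134: 365 days.
Sep 1, 2134 → Sep 1, 2135: 365 days.
Sep 1, 2135 → Sep 1, 2136: 366 days (Feb 29, 2136 is in that span).
Sep 1, 2136 → Oct 1, 2136: 30 days (September has 30).
Oct 1, 2136 → Oct 10, 2136: 9 days.
Total: 1135 days.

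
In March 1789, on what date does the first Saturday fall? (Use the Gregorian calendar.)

March 1, 1789 is a Sunday.
The first Saturday is therefore March 7 (6 days later).

March 7, 1789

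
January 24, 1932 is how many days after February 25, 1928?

1429

Feb 25, 1928 → Feb 25, 1929: 366 days (Feb 29, 1928 is in that span).
Feb 25, 1929 → Feb 25, 1930: 365 days.
Feb 25, 1930 → Feb 25, 1931: 365 days.
Feb 25, 1931 → Mar 25, 1931: 28 days (February has 28).
Mar 25, 1931 → Apr 25, 1931: 31 days (March has 31).
Apr 25, 1931 → May 25, 1931: 30 days (April has 30).
May 25, 1931 → Jun 25, 1931: 31 days (May has 31).
Jun 25, 1931 → Jul 25, 1931: 30 days (June has 30).
Jul 25, 1931 → Aug 25, 1931: 31 days (July has 31).
Aug 25, 1931 → Sep 25, 1931: 31 days (August has 31).
Sep 25, 1931 → Oct 25, 1931: 30 days (September has 30).
Oct 25, 1931 → Nov 25, 1931: 31 days (October has 31).
Nov 25, 1931 → Dec 25, 1931: 30 days (November has 30).
Dec 25, 1931 → Jan 24, 1932: 30 days.
Total: 1429 days.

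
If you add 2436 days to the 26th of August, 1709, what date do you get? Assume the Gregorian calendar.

+365 (one year) → Aug 26, 1710 (2071 left).
+365 (one year) → Aug 26, 1711 (1706 left).
+366 (one year; includes Feb 29, 1712) → Aug 26, 1712 (1340 left).
+365 (one year) → Aug 26, 1713 (975 left).
+365 (one year) → Aug 26, 1714 (610 left).
+365 (one year) → Aug 26, 1715 (245 left).
Aug has 31 days: +6 → Sep 1, 1715 (239 left).
Sep has 30 days: +30 → Oct 1, 1715 (209 left).
Oct has 31 days: +31 → Nov 1, 1715 (178 left).
Nov has 30 days: +30 → Dec 1, 1715 (148 left).
Dec has 31 days: +31 → Jan 1, 1716 (117 left).
Jan has 31 days: +31 → Feb 1, 1716 (86 left).
Feb has 29 days: +29 → Mar 1, 1716 (57 left).
Mar has 31 days: +31 → Apr 1, 1716 (26 left).
+26 → Apr 27, 1716.

April 27, 1716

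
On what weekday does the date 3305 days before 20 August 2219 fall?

Aug 20, 2219 is a Friday.
3305 mod 7 = 1, so 3305 days before a Friday is Friday − 1 = Thursday.

Thursday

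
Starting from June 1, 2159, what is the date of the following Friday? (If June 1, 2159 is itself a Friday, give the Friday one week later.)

June 8, 2159

Jun 1, 2159 is a Friday.
From Friday to the next Friday is 7 days.
Jun 1, 2159 + 7 = Jun 8, 2159.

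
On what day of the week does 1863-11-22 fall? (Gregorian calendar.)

Doomsday rule: the anchor day for the 1800s is Friday. For year 63: 63÷12 = 5 r 3, and 3÷4 = 0, so 5+3+0 = 8.
Friday + 8 ≡ Saturday — that's 1863's doomsday.
In November the doomsday date is Nov 7.
Nov 22 is 15 days after Nov 7; 15 mod 7 = 1, so Saturday + 1 = Sunday.

Sunday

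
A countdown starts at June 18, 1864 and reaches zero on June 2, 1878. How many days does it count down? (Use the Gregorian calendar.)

5097

Jun 18, 1864 → Jun 18, 1865: 365 days.
Jun 18, 1865 → Jun 18, 1866: 365 days.
Jun 18, 1866 → Jun 18, 1867: 365 days.
Jun 18, 1867 → Jun 18, 1868: 366 days (Feb 29, 1868 is in that span).
Jun 18, 1868 → Jun 18, 1869: 365 days.
Jun 18, 1869 → Jun 18, 1870: 365 days.
Jun 18, 1870 → Jun 18, 1871: 365 days.
Jun 18, 1871 → Jun 18, 1872: 366 days (Feb 29, 1872 is in that span).
Jun 18, 1872 → Jun 18, 1873: 365 days.
Jun 18, 1873 → Jun 18, 1874: 365 days.
Jun 18, 1874 → Jun 18, 1875: 365 days.
Jun 18, 1875 → Jun 18, 1876: 366 days (Feb 29, 1876 is in that span).
Jun 18, 1876 → Jun 18, 1877: 365 days.
Jun 18, 1877 → Jul 18, 1877: 30 days (June has 30).
Jul 18, 1877 → Aug 18, 1877: 31 days (July has 31).
Aug 18, 1877 → Sep 18, 1877: 31 days (August has 31).
Sep 18, 1877 → Oct 18, 1877: 30 days (September has 30).
Oct 18, 1877 → Nov 18, 1877: 31 days (October has 31).
Nov 18, 1877 → Dec 18, 1877: 30 days (November has 30).
Dec 18, 1877 → Jan 18, 1878: 31 days (December has 31).
Jan 18, 1878 → Feb 18, 1878: 31 days (January has 31).
Feb 18, 1878 → Mar 18, 1878: 28 days (February has 28).
Mar 18, 1878 → Apr 18, 1878: 31 days (March has 31).
Apr 18, 1878 → May 18, 1878: 30 days (April has 30).
May 18, 1878 → Jun 2, 1878: 15 days.
Total: 5097 days.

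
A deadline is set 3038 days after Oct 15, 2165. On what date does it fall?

+365 (one year) → Oct 15, 2166 (2673 left).
+365 (one year) → Oct 15, 2167 (2308 left).
+366 (one year; includes Feb 29, 2168) → Oct 15, 2168 (1942 left).
+365 (one year) → Oct 15, 2169 (1577 left).
+365 (one year) → Oct 15, 2170 (1212 left).
+365 (one year) → Oct 15, 2171 (847 left).
+366 (one year; includes Feb 29, 2172) → Oct 15, 2172 (481 left).
+365 (one year) → Oct 15, 2173 (116 left).
Oct has 31 days: +17 → Nov 1, 2173 (99 left).
Nov has 30 days: +30 → Dec 1, 2173 (69 left).
Dec has 31 days: +31 → Jan 1, 2174 (38 left).
Jan has 31 days: +31 → Feb 1, 2174 (7 left).
+7 → Feb 8, 2174.

February 8, 2174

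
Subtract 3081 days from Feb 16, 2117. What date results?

−366 (one year; includes Feb 29, 2116) → Feb 16, 2116 (2715 left).
−365 (one year) → Feb 16, 2115 (2350 left).
−365 (one year) → Feb 16, 2114 (1985 left).
−365 (one year) → Feb 16, 2113 (1620 left).
−366 (one year; includes Feb 29, 2112) → Feb 16, 2112 (1254 left).
−365 (one year) → Feb 16, 2111 (889 left).
−365 (one year) → Feb 16, 2110 (524 left).
−365 (one year) → Feb 16, 2109 (159 left).
−16 → Jan 31, 2109 (end of Jan, 31 days; 143 left).
−31 → Dec 31, 2108 (end of Dec, 31 days; 112 left).
−31 → Nov 30, 2108 (end of Nov, 30 days; 81 left).
−30 → Oct 31, 2108 (end of Oct, 31 days; 51 left).
−31 → Sep 30, 2108 (end of Sep, 30 days; 20 left).
−20 → Sep 10, 2108.

September 10, 2108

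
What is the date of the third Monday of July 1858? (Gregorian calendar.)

July 19, 1858

July 1, 1858 is a Thursday.
The first Monday is therefore July 5 (4 days later).
The third Monday is 5 + 2×7 = July 19.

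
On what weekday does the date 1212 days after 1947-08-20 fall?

Aug 20, 1947 is a Wednesday.
1212 mod 7 = 1, so 1212 days after a Wednesday is Wednesday + 1 = Thursday.

Thursday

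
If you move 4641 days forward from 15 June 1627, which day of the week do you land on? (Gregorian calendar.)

First find the weekday of Jun 15, 1627. Doomsday rule: the anchor day for the 1600s is Tuesday. For year 27: 27÷12 = 2 r 3, and 3÷4 = 0, so 2+3+0 = 5.
Tuesday + 5 ≡ Sunday — that's 1627's doomsday.
In June the doomsday date is Jun 6.
Jun 15 is 9 days after Jun 6; 9 mod 7 = 2, so Sunday + 2 = Tuesday.
4641 mod 7 = 0, so 4641 days after a Tuesday is Tuesday + 0 = Tuesday.

Tuesday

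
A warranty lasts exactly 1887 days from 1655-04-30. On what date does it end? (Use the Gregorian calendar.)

June 29, 1660

+366 (one year; includes Feb 29, 1656) → Apr 30, 1656 (1521 left).
+365 (one year) → Apr 30, 1657 (1156 left).
+365 (one year) → Apr 30, 1658 (791 left).
+365 (one year) → Apr 30, 1659 (426 left).
+366 (one year; includes Feb 29, 1660) → Apr 30, 1660 (60 left).
Apr has 30 days: +1 → May 1, 1660 (59 left).
May has 31 days: +31 → Jun 1, 1660 (28 left).
+28 → Jun 29, 1660.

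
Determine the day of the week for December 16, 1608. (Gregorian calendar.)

Tuesday

Doomsday rule: the anchor day for the 1600s is Tuesday. For year 08: 8÷12 = 0 r 8, and 8÷4 = 2, so 0+8+2 = 10.
Tuesday + 10 ≡ Friday — that's 1608's doomsday.
In December the doomsday date is Dec 12.
Dec 16 is 4 days after Dec 12; 4 mod 7 = 4, so Friday + 4 = Tuesday.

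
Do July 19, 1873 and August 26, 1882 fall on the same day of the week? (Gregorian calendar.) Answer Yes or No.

Yes

From Jul 19, 1873 to Aug 26, 1882 is 3325 days.
3325 mod 7 = 0, so they are the same weekday.
(Jul 19, 1873 is a Saturday; Aug 26, 1882 is a Saturday.)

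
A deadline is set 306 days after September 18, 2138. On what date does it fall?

July 21, 2139

Sep has 30 days: +13 → Oct 1, 2138 (293 left).
Oct has 31 days: +31 → Nov 1, 2138 (262 left).
Nov has 30 days: +30 → Dec 1, 2138 (232 left).
Dec has 31 days: +31 → Jan 1, 2139 (201 left).
Jan has 31 days: +31 → Feb 1, 2139 (170 left).
Feb has 28 days: +28 → Mar 1, 2139 (142 left).
Mar has 31 days: +31 → Apr 1, 2139 (111 left).
Apr has 30 days: +30 → May 1, 2139 (81 left).
May has 31 days: +31 → Jun 1, 2139 (50 left).
Jun has 30 days: +30 → Jul 1, 2139 (20 left).
+20 → Jul 21, 2139.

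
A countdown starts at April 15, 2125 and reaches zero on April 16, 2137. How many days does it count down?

Apr 15, 2125 → Apr 15, 2126: 365 days.
Apr 15, 2126 → Apr 15, 2127: 365 days.
Apr 15, 2127 → Apr 15, 2128: 366 days (Feb 29, 2128 is in that span).
Apr 15, 2128 → Apr 15, 2129: 365 days.
Apr 15, 2129 → Apr 15, 2130: 365 days.
Apr 15, 2130 → Apr 15, 2131: 365 days.
Apr 15, 2131 → Apr 15, 2132: 366 days (Feb 29, 2132 is in that span).
Apr 15, 2132 → Apr 15, 2133: 365 days.
Apr 15, 2133 → Apr 15, 2134: 365 days.
Apr 15, 2134 → Apr 15, 2135: 365 days.
Apr 15, 2135 → Apr 15, 2136: 366 days (Feb 29, 2136 is in that span).
Apr 15, 2136 → May 15, 2136: 30 days (April has 30).
May 15, 2136 → Jun 15, 2136: 31 days (May has 31).
Jun 15, 2136 → Jul 15, 2136: 30 days (June has 30).
Jul 15, 2136 → Aug 15, 2136: 31 days (July has 31).
Aug 15, 2136 → Sep 15, 2136: 31 days (August has 31).
Sep 15, 2136 → Oct 15, 2136: 30 days (September has 30).
Oct 15, 2136 → Nov 15, 2136: 31 days (October has 31).
Nov 15, 2136 → Dec 15, 2136: 30 days (November has 30).
Dec 15, 2136 → Jan 15, 2137: 31 days (December has 31).
Jan 15, 2137 → Feb 15, 2137: 31 days (January has 31).
Feb 15, 2137 → Mar 15, 2137: 28 days (February has 28).
Mar 15, 2137 → Apr 15, 2137: 31 days (March has 31).
Apr 15, 2137 → Apr 16, 2137: 1 days.
Total: 4384 days.

4384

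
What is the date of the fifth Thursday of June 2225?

June 1, 2225 is a Wednesday.
The first Thursday is therefore June 2 (1 days later).
The fifth Thursday is 2 + 4×7 = June 30.

June 30, 2225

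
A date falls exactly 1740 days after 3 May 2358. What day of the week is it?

Wednesday

May 3, 2358 is a Saturday.
1740 mod 7 = 4, so 1740 days after a Saturday is Saturday + 4 = Wednesday.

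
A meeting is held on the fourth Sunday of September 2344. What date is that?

September 1, 2344 is a Friday.
The first Sunday is therefore September 3 (2 days later).
The fourth Sunday is 3 + 3×7 = September 24.

September 24, 2344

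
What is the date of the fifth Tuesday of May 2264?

May 31, 2264

May 1, 2264 is a Sunday.
The first Tuesday is therefore May 3 (2 days later).
The fifth Tuesday is 3 + 4×7 = May 31.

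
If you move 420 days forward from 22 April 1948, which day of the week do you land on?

Thursday

Apr 22, 1948 is a Thursday.
420 mod 7 = 0, so 420 days after a Thursday is Thursday + 0 = Thursday.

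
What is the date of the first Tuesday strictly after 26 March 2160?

April 1, 2160

Mar 26, 2160 is a Wednesday.
From Wednesday to the next Tuesday is 6 days.
Mar 26, 2160 + 6 = Apr 1, 2160.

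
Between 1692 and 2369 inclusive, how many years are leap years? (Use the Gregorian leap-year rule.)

Multiples of 4 in [1692,2369]: 170.
Of those, multiples of 100: 7 (not leap unless ÷400).
Multiples of 400: 1.
Leap years = 170 − 7 + 1 = 164.

164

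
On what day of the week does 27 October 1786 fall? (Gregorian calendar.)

Doomsday rule: the anchor day for the 1700s is Sunday. For year 86: 86÷12 = 7 r 2, and 2÷4 = 0, so 7+2+0 = 9.
Sunday + 9 ≡ Tuesday — that's 1786's doomsday.
In October the doomsday date is Oct 10.
Oct 27 is 17 days after Oct 10; 17 mod 7 = 3, so Tuesday + 3 = Friday.

Friday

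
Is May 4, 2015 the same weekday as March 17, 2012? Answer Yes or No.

No

From Mar 17, 2012 to May 4, 2015 is 1143 days.
1143 mod 7 = 2, so they are different weekdays.
(Mar 17, 2012 is a Saturday; May 4, 2015 is a Monday.)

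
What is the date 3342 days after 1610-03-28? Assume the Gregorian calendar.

May 22, 1619

+365 (one year) → Mar 28, 1611 (2977 left).
+366 (one year; includes Feb 29, 1612) → Mar 28, 1612 (2611 left).
+365 (one year) → Mar 28, 1613 (2246 left).
+365 (one year) → Mar 28, 1614 (1881 left).
+365 (one year) → Mar 28, 1615 (1516 left).
+366 (one year; includes Feb 29, 1616) → Mar 28, 1616 (1150 left).
+365 (one year) → Mar 28, 1617 (785 left).
+365 (one year) → Mar 28, 1618 (420 left).
+365 (one year) → Mar 28, 1619 (55 left).
Mar has 31 days: +4 → Apr 1, 1619 (51 left).
Apr has 30 days: +30 → May 1, 1619 (21 left).
+21 → May 22, 1619.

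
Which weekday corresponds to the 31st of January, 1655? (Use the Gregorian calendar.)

Sunday

Doomsday rule: the anchor day for the 1600s is Tuesday. For year 55: 55÷12 = 4 r 7, and 7÷4 = 1, so 4+7+1 = 12.
Tuesday + 12 ≡ Sunday — that's 1655's doomsday.
In January the doomsday date is Jan 3 (1655 is not a leap year).
Jan 31 is 28 days after Jan 3; 28 mod 7 = 0, so Sunday + 0 = Sunday.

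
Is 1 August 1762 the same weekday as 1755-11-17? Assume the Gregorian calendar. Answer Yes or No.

From Nov 17, 1755 to Aug 1, 1762 is 2449 days.
2449 mod 7 = 6, so they are different weekdays.
(Nov 17, 1755 is a Monday; Aug 1, 1762 is a Sunday.)

No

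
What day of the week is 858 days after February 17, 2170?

Wednesday

First find the weekday of Feb 17, 2170. Doomsday rule: the anchor day for the 2100s is Sunday. For year 70: 70÷12 = 5 r 10, and 10÷4 = 2, so 5+10+2 = 17.
Sunday + 17 ≡ Wednesday — that's 2170's doomsday.
In February the doomsday date is Feb 28 (2170 is not a leap year).
Feb 17 is 11 days before Feb 28; 11 mod 7 = 4, so Wednesday − 4 = Saturday.
858 mod 7 = 4, so 858 days after a Saturday is Saturday + 4 = Wednesday.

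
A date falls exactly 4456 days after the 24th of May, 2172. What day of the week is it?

May 24, 2172 is a Sunday.
4456 mod 7 = 4, so 4456 days after a Sunday is Sunday + 4 = Thursday.

Thursday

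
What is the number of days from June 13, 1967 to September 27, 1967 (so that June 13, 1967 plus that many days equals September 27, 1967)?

106

Jun 13, 1967 → Jul 13, 1967: 30 days (June has 30).
Jul 13, 1967 → Aug 13, 1967: 31 days (July has 31).
Aug 13, 1967 → Sep 13, 1967: 31 days (August has 31).
Sep 13, 1967 → Sep 27, 1967: 14 days.
Total: 106 days.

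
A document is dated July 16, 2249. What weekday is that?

Monday

January 1, 2249 is a Monday.
Jan 1, 2249 → Feb 1, 2249: 31 days (January has 31).
Feb 1, 2249 → Mar 1, 2249: 28 days (February has 28).
Mar 1, 2249 → Apr 1, 2249: 31 days (March has 31).
Apr 1, 2249 → May 1, 2249: 30 days (April has 30).
May 1, 2249 → Jun 1, 2249: 31 days (May has 31).
Jun 1, 2249 → Jul 1, 2249: 30 days (June has 30).
Jul 1, 2249 → Jul 16, 2249: 15 days.
Total: 196 days.
196 mod 7 = 0, so Monday + 0 = Monday.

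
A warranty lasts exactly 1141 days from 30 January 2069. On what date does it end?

March 16, 2072

+365 (one year) → Jan 30, 2070 (776 left).
+365 (one year) → Jan 30, 2071 (411 left).
+365 (one year) → Jan 30, 2072 (46 left).
Jan has 31 days: +2 → Feb 1, 2072 (44 left).
Feb has 29 days: +29 → Mar 1, 2072 (15 left).
+15 → Mar 16, 2072.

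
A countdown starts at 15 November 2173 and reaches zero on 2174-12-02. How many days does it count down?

Nov 15, 2173 → Dec 15, 2173: 30 days (November has 30).
Dec 15, 2173 → Jan 15, 2174: 31 days (December has 31).
Jan 15, 2174 → Feb 15, 2174: 31 days (January has 31).
Feb 15, 2174 → Mar 15, 2174: 28 days (February has 28).
Mar 15, 2174 → Apr 15, 2174: 31 days (March has 31).
Apr 15, 2174 → May 15, 2174: 30 days (April has 30).
May 15, 2174 → Jun 15, 2174: 31 days (May has 31).
Jun 15, 2174 → Jul 15, 2174: 30 days (June has 30).
Jul 15, 2174 → Aug 15, 2174: 31 days (July has 31).
Aug 15, 2174 → Sep 15, 2174: 31 days (August has 31).
Sep 15, 2174 → Oct 15, 2174: 30 days (September has 30).
Oct 15, 2174 → Nov 15, 2174: 31 days (October has 31).
Nov 15, 2174 → Dec 2, 2174: 17 days.
Total: 382 days.

382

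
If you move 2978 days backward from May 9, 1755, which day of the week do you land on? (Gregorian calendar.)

Tuesday

First find the weekday of May 9, 1755. Doomsday rule: the anchor day for the 1700s is Sunday. For year 55: 55÷12 = 4 r 7, and 7÷4 = 1, so 4+7+1 = 12.
Sunday + 12 ≡ Friday — that's 1755's doomsday.
In May the doomsday date is May 9.
May 9 is the doomsday itself: Friday.
2978 mod 7 = 3, so 2978 days before a Friday is Friday − 3 = Tuesday.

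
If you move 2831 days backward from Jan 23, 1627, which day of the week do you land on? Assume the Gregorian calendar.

Wednesday

First find the weekday of Jan 23, 1627. Doomsday rule: the anchor day for the 1600s is Tuesday. For year 27: 27÷12 = 2 r 3, and 3÷4 = 0, so 2+3+0 = 5.
Tuesday + 5 ≡ Sunday — that's 1627's doomsday.
In January the doomsday date is Jan 3 (1627 is not a leap year).
Jan 23 is 20 days after Jan 3; 20 mod 7 = 6, so Sunday + 6 = Saturday.
2831 mod 7 = 3, so 2831 days before a Saturday is Saturday − 3 = Wednesday.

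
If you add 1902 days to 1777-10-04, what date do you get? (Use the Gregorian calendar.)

December 19, 1782

+365 (one year) → Oct 4, 1778 (1537 left).
+365 (one year) → Oct 4, 1779 (1172 left).
+366 (one year; includes Feb 29, 1780) → Oct 4, 1780 (806 left).
+365 (one year) → Oct 4, 1781 (441 left).
+365 (one year) → Oct 4, 1782 (76 left).
Oct has 31 days: +28 → Nov 1, 1782 (48 left).
Nov has 30 days: +30 → Dec 1, 1782 (18 left).
+18 → Dec 19, 1782.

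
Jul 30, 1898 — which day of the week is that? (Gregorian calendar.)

Doomsday rule: the anchor day for the 1800s is Friday. For year 98: 98÷12 = 8 r 2, and 2÷4 = 0, so 8+2+0 = 10.
Friday + 10 ≡ Monday — that's 1898's doomsday.
In July the doomsday date is Jul 11.
Jul 30 is 19 days after Jul 11; 19 mod 7 = 5, so Monday + 5 = Saturday.

Saturday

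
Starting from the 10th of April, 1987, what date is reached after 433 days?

June 16, 1988

+366 (one year; includes Feb 29, 1988) → Apr 10, 1988 (67 left).
Apr has 30 days: +21 → May 1, 1988 (46 left).
May has 31 days: +31 → Jun 1, 1988 (15 left).
+15 → Jun 16, 1988.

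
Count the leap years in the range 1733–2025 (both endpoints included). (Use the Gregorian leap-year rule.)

Multiples of 4 in [1733,2025]: 73.
Of those, multiples of 100: 3 (not leap unless ÷400).
Multiples of 400: 1.
Leap years = 73 − 3 + 1 = 71.

71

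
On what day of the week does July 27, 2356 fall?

Doomsday rule: the anchor day for the 2300s is Wednesday. For year 56: 56÷12 = 4 r 8, and 8÷4 = 2, so 4+8+2 = 14.
Wednesday + 14 ≡ Wednesday — that's 2356's doomsday.
In July the doomsday date is Jul 11.
Jul 27 is 16 days after Jul 11; 16 mod 7 = 2, so Wednesday + 2 = Friday.

Friday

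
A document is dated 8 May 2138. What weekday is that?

Doomsday rule: the anchor day for the 2100s is Sunday. For year 38: 38÷12 = 3 r 2, and 2÷4 = 0, so 3+2+0 = 5.
Sunday + 5 ≡ Friday — that's 2138's doomsday.
In May the doomsday date is May 9.
May 8 is 1 day before May 9; 1 mod 7 = 1, so Friday − 1 = Thursday.

Thursday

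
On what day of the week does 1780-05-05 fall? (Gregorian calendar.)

Friday

Doomsday rule: the anchor day for the 1700s is Sunday. For year 80: 80÷12 = 6 r 8, and 8÷4 = 2, so 6+8+2 = 16.
Sunday + 16 ≡ Tuesday — that's 1780's doomsday.
In May the doomsday date is May 9.
May 5 is 4 days before May 9; 4 mod 7 = 4, so Tuesday − 4 = Friday.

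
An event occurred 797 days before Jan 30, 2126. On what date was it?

−365 (one year) → Jan 30, 2125 (432 left).
−366 (one year; includes Feb 29, 2124) → Jan 30, 2124 (66 left).
−30 → Dec 31, 2123 (end of Dec, 31 days; 36 left).
−31 → Nov 30, 2123 (end of Nov, 30 days; 5 left).
−5 → Nov 25, 2123.

November 25, 2123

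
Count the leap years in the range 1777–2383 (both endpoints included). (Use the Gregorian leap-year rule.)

146

Multiples of 4 in [1777,2383]: 151.
Of those, multiples of 100: 6 (not leap unless ÷400).
Multiples of 400: 1.
Leap years = 151 − 6 + 1 = 146.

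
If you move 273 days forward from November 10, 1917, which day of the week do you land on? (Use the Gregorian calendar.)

First find the weekday of Nov 10, 1917. Doomsday rule: the anchor day for the 1900s is Wednesday. For year 17: 17÷12 = 1 r 5, and 5÷4 = 1, so 1+5+1 = 7.
Wednesday + 7 ≡ Wednesday — that's 1917's doomsday.
In November the doomsday date is Nov 7.
Nov 10 is 3 days after Nov 7; 3 mod 7 = 3, so Wednesday + 3 = Saturday.
273 mod 7 = 0, so 273 days after a Saturday is Saturday + 0 = Saturday.

Saturday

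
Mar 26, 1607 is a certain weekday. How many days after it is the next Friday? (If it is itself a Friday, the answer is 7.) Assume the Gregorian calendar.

4

Mar 26, 1607 is a Monday.
From Monday to the next Friday is 4 days.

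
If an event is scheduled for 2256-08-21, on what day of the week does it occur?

Doomsday rule: the anchor day for the 2200s is Friday. For year 56: 56÷12 = 4 r 8, and 8÷4 = 2, so 4+8+2 = 14.
Friday + 14 ≡ Friday — that's 2256's doomsday.
In August the doomsday date is Aug 8.
Aug 21 is 13 days after Aug 8; 13 mod 7 = 6, so Friday + 6 = Thursday.

Thursday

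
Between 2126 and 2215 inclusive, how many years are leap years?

21

Multiples of 4 in [2126,2215]: 22.
Of those, multiples of 100: 1 (not leap unless ÷400).
Multiples of 400: 0.
Leap years = 22 − 1 + 0 = 21.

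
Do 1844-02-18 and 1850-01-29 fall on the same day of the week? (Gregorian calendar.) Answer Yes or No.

From Feb 18, 1844 to Jan 29, 1850 is 2172 days.
2172 mod 7 = 2, so they are different weekdays.
(Feb 18, 1844 is a Sunday; Jan 29, 1850 is a Tuesday.)

No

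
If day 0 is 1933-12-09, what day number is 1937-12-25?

1477

Dec 9, 1933 → Dec 9, 1934: 365 days.
Dec 9, 1934 → Dec 9, 1935: 365 days.
Dec 9, 1935 → Dec 9, 1936: 366 days (Feb 29, 1936 is in that span).
Dec 9, 1936 → Jan 9, 1937: 31 days (December has 31).
Jan 9, 1937 → Feb 9, 1937: 31 days (January has 31).
Feb 9, 1937 → Mar 9, 1937: 28 days (February has 28).
Mar 9, 1937 → Apr 9, 1937: 31 days (March has 31).
Apr 9, 1937 → May 9, 1937: 30 days (April has 30).
May 9, 1937 → Jun 9, 1937: 31 days (May has 31).
Jun 9, 1937 → Jul 9, 1937: 30 days (June has 30).
Jul 9, 1937 → Aug 9, 1937: 31 days (July has 31).
Aug 9, 1937 → Sep 9, 1937: 31 days (August has 31).
Sep 9, 1937 → Oct 9, 1937: 30 days (September has 30).
Oct 9, 1937 → Nov 9, 1937: 31 days (October has 31).
Nov 9, 1937 → Dec 9, 1937: 30 days (November has 30).
Dec 9, 1937 → Dec 25, 1937: 16 days.
Total: 1477 days.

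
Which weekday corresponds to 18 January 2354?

Monday

Doomsday rule: the anchor day for the 2300s is Wednesday. For year 54: 54÷12 = 4 r 6, and 6÷4 = 1, so 4+6+1 = 11.
Wednesday + 11 ≡ Sunday — that's 2354's doomsday.
In January the doomsday date is Jan 3 (2354 is not a leap year).
Jan 18 is 15 days after Jan 3; 15 mod 7 = 1, so Sunday + 1 = Monday.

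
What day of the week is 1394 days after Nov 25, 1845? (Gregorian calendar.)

First find the weekday of Nov 25, 1845. Doomsday rule: the anchor day for the 1800s is Friday. For year 45: 45÷12 = 3 r 9, and 9÷4 = 2, so 3+9+2 = 14.
Friday + 14 ≡ Friday — that's 1845's doomsday.
In November the doomsday date is Nov 7.
Nov 25 is 18 days after Nov 7; 18 mod 7 = 4, so Friday + 4 = Tuesday.
1394 mod 7 = 1, so 1394 days after a Tuesday is Tuesday + 1 = Wednesday.

Wednesday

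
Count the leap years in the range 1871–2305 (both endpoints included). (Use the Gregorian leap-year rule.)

105

Multiples of 4 in [1871,2305]: 109.
Of those, multiples of 100: 5 (not leap unless ÷400).
Multiples of 400: 1.
Leap years = 109 − 5 + 1 = 105.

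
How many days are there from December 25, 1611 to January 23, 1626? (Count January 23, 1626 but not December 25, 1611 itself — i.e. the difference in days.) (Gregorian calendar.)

5143

Dec 25, 1611 → Dec 25, 1612: 366 days (Feb 29, 1612 is in that span).
Dec 25, 1612 → Dec 25, 1613: 365 days.
Dec 25, 1613 → Dec 25, 1614: 365 days.
Dec 25, 1614 → Dec 25, 1615: 365 days.
Dec 25, 1615 → Dec 25, 1616: 366 days (Feb 29, 1616 is in that span).
Dec 25, 1616 → Dec 25, 1617: 365 days.
Dec 25, 1617 → Dec 25, 1618: 365 days.
Dec 25, 1618 → Dec 25, 1619: 365 days.
Dec 25, 1619 → Dec 25, 1620: 366 days (Feb 29, 1620 is in that span).
Dec 25, 1620 → Dec 25, 1621: 365 days.
Dec 25, 1621 → Dec 25, 1622: 365 days.
Dec 25, 1622 → Dec 25, 1623: 365 days.
Dec 25, 1623 → Dec 25, 1624: 366 days (Feb 29, 1624 is in that span).
Dec 25, 1624 → Jan 25, 1625: 31 days (December has 31).
Jan 25, 1625 → Feb 25, 1625: 31 days (January has 31).
Feb 25, 1625 → Mar 25, 1625: 28 days (February has 28).
Mar 25, 1625 → Apr 25, 1625: 31 days (March has 31).
Apr 25, 1625 → May 25, 1625: 30 days (April has 30).
May 25, 1625 → Jun 25, 1625: 31 days (May has 31).
Jun 25, 1625 → Jul 25, 1625: 30 days (June has 30).
Jul 25, 1625 → Aug 25, 1625: 31 days (July has 31).
Aug 25, 1625 → Sep 25, 1625: 31 days (August has 31).
Sep 25, 1625 → Oct 25, 1625: 30 days (September has 30).
Oct 25, 1625 → Nov 25, 1625: 31 days (October has 31).
Nov 25, 1625 → Dec 25, 1625: 30 days (November has 30).
Dec 25, 1625 → Jan 23, 1626: 29 days.
Total: 5143 days.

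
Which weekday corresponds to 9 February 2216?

Doomsday rule: the anchor day for the 2200s is Friday. For year 16: 16÷12 = 1 r 4, and 4÷4 = 1, so 1+4+1 = 6.
Friday + 6 ≡ Thursday — that's 2216's doomsday.
In February the doomsday date is Feb 29 (2216 is a leap year (divisible by 4)).
Feb 9 is 20 days before Feb 29; 20 mod 7 = 6, so Thursday − 6 = Friday.

Friday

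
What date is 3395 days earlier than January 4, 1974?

−365 (one year) → Jan 4, 1973 (3030 left).
−366 (one year; includes Feb 29, 1972) → Jan 4, 1972 (2664 left).
−365 (one year) → Jan 4, 1971 (2299 left).
−365 (one year) → Jan 4, 1970 (1934 left).
−365 (one year) → Jan 4, 1969 (1569 left).
−366 (one year; includes Feb 29, 1968) → Jan 4, 1968 (1203 left).
−365 (one year) → Jan 4, 1967 (838 left).
−365 (one year) → Jan 4, 1966 (473 left).
−365 (one year) → Jan 4, 1965 (108 left).
−4 → Dec 31, 1964 (end of Dec, 31 days; 104 left).
−31 → Nov 30, 1964 (end of Nov, 30 days; 73 left).
−30 → Oct 31, 1964 (end of Oct, 31 days; 43 left).
−31 → Sep 30, 1964 (end of Sep, 30 days; 12 left).
−12 → Sep 18, 1964.

September 18, 1964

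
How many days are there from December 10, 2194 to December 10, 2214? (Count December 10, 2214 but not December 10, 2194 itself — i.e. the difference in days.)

7304

Dec 10, 2194 → Dec 10, 2195: 365 days.
Dec 10, 2195 → Dec 10, 2196: 366 days (Feb 29, 2196 is in that span).
Dec 10, 2196 → Dec 10, 2197: 365 days.
Dec 10, 2197 → Dec 10, 2198: 365 days.
Dec 10, 2198 → Dec 10, 2199: 365 days.
Dec 10, 2199 → Dec 10, 2200: 365 days.
Dec 10, 2200 → Dec 10, 2201: 365 days.
Dec 10, 2201 → Dec 10, 2202: 365 days.
Dec 10, 2202 → Dec 10, 2203: 365 days.
Dec 10, 2203 → Dec 10, 2204: 366 days (Feb 29, 2204 is in that span).
Dec 10, 2204 → Dec 10, 2205: 365 days.
Dec 10, 2205 → Dec 10, 2206: 365 days.
Dec 10, 2206 → Dec 10, 2207: 365 days.
Dec 10, 2207 → Dec 10, 2208: 366 days (Feb 29, 2208 is in that span).
Dec 10, 2208 → Dec 10, 2209: 365 days.
Dec 10, 2209 → Dec 10, 2210: 365 days.
Dec 10, 2210 → Dec 10, 2211: 365 days.
Dec 10, 2211 → Dec 10, 2212: 366 days (Feb 29, 2212 is in that span).
Dec 10, 2212 → Dec 10, 2213: 365 days.
Dec 10, 2213 → Jan 10, 2214: 31 days (December has 31).
Jan 10, 2214 → Feb 10, 2214: 31 days (January has 31).
Feb 10, 2214 → Mar 10, 2214: 28 days (February has 28).
Mar 10, 2214 → Apr 10, 2214: 31 days (March has 31).
Apr 10, 2214 → May 10, 2214: 30 days (April has 30).
May 10, 2214 → Jun 10, 2214: 31 days (May has 31).
Jun 10, 2214 → Jul 10, 2214: 30 days (June has 30).
Jul 10, 2214 → Aug 10, 2214: 31 days (July has 31).
Aug 10, 2214 → Sep 10, 2214: 31 days (August has 31).
Sep 10, 2214 → Oct 10, 2214: 30 days (September has 30).
Oct 10, 2214 → Nov 10, 2214: 31 days (October has 31).
Nov 10, 2214 → Dec 10, 2214: 30 days.
Total: 7304 days.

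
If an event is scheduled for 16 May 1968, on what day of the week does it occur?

Doomsday rule: the anchor day for the 1900s is Wednesday. For year 68: 68÷12 = 5 r 8, and 8÷4 = 2, so 5+8+2 = 15.
Wednesday + 15 ≡ Thursday — that's 1968's doomsday.
In May the doomsday date is May 9.
May 16 is 7 days after May 9; 7 mod 7 = 0, so Thursday + 0 = Thursday.

Thursday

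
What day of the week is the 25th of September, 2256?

Doomsday rule: the anchor day for the 2200s is Friday. For year 56: 56÷12 = 4 r 8, and 8÷4 = 2, so 4+8+2 = 14.
Friday + 14 ≡ Friday — that's 2256's doomsday.
In September the doomsday date is Sep 5.
Sep 25 is 20 days after Sep 5; 20 mod 7 = 6, so Friday + 6 = Thursday.

Thursday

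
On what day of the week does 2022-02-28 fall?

Doomsday rule: the anchor day for the 2000s is Tuesday. For year 22: 22÷12 = 1 r 10, and 10÷4 = 2, so 1+10+2 = 13.
Tuesday + 13 ≡ Monday — that's 2022's doomsday.
In February the doomsday date is Feb 28 (2022 is not a leap year).
Feb 28 is the doomsday itself: Monday.

Monday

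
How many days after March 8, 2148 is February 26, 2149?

355

Mar 8, 2148 → Apr 8, 2148: 31 days (March has 31).
Apr 8, 2148 → May 8, 2148: 30 days (April has 30).
May 8, 2148 → Jun 8, 2148: 31 days (May has 31).
Jun 8, 2148 → Jul 8, 2148: 30 days (June has 30).
Jul 8, 2148 → Aug 8, 2148: 31 days (July has 31).
Aug 8, 2148 → Sep 8, 2148: 31 days (August has 31).
Sep 8, 2148 → Oct 8, 2148: 30 days (September has 30).
Oct 8, 2148 → Nov 8, 2148: 31 days (October has 31).
Nov 8, 2148 → Dec 8, 2148: 30 days (November has 30).
Dec 8, 2148 → Jan 8, 2149: 31 days (December has 31).
Jan 8, 2149 → Feb 8, 2149: 31 days (January has 31).
Feb 8, 2149 → Feb 26, 2149: 18 days.
Total: 355 days.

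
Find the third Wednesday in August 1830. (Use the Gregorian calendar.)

August 1, 1830 is a Sunday.
The first Wednesday is therefore August 4 (3 days later).
The third Wednesday is 4 + 2×7 = August 18.

August 18, 1830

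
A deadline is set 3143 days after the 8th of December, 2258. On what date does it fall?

+365 (one year) → Dec 8, 2259 (2778 left).
+366 (one year; includes Feb 29, 2260) → Dec 8, 2260 (2412 left).
+365 (one year) → Dec 8, 2261 (2047 left).
+365 (one year) → Dec 8, 2262 (1682 left).
+365 (one year) → Dec 8, 2263 (1317 left).
+366 (one year; includes Feb 29, 2264) → Dec 8, 2264 (951 left).
+365 (one year) → Dec 8, 2265 (586 left).
+365 (one year) → Dec 8, 2266 (221 left).
Dec has 31 days: +24 → Jan 1, 2267 (197 left).
Jan has 31 days: +31 → Feb 1, 2267 (166 left).
Feb has 28 days: +28 → Mar 1, 2267 (138 left).
Mar has 31 days: +31 → Apr 1, 2267 (107 left).
Apr has 30 days: +30 → May 1, 2267 (77 left).
May has 31 days: +31 → Jun 1, 2267 (46 left).
Jun has 30 days: +30 → Jul 1, 2267 (16 left).
+16 → Jul 17, 2267.

July 17, 2267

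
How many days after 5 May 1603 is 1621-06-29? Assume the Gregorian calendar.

6630

May 5, 1603 → May 5, 1604: 366 days (Feb 29, 1604 is in that span).
May 5, 1604 → May 5, 1605: 365 days.
May 5, 1605 → May 5, 1606: 365 days.
May 5, 1606 → May 5, 1607: 365 days.
May 5, 1607 → May 5, 1608: 366 days (Feb 29, 1608 is in that span).
May 5, 1608 → May 5, 1609: 365 days.
May 5, 1609 → May 5, 1610: 365 days.
May 5, 1610 → May 5, 1611: 365 days.
May 5, 1611 → May 5, 1612: 366 days (Feb 29, 1612 is in that span).
May 5, 1612 → May 5, 1613: 365 days.
May 5, 1613 → May 5, 1614: 365 days.
May 5, 1614 → May 5, 1615: 365 days.
May 5, 1615 → May 5, 1616: 366 days (Feb 29, 1616 is in that span).
May 5, 1616 → May 5, 1617: 365 days.
May 5, 1617 → May 5, 1618: 365 days.
May 5, 1618 → May 5, 1619: 365 days.
May 5, 1619 → May 5, 1620: 366 days (Feb 29, 1620 is in that span).
May 5, 1620 → May 5, 1621: 365 days.
May 5, 1621 → Jun 5, 1621: 31 days (May has 31).
Jun 5, 1621 → Jun 29, 1621: 24 days.
Total: 6630 days.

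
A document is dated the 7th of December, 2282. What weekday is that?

Thursday

Doomsday rule: the anchor day for the 2200s is Friday. For year 82: 82÷12 = 6 r 10, and 10÷4 = 2, so 6+10+2 = 18.
Friday + 18 ≡ Tuesday — that's 2282's doomsday.
In December the doomsday date is Dec 12.
Dec 7 is 5 days before Dec 12; 5 mod 7 = 5, so Tuesday − 5 = Thursday.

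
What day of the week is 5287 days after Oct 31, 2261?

Oct 31, 2261 is a Thursday.
5287 mod 7 = 2, so 5287 days after a Thursday is Thursday + 2 = Saturday.

Saturday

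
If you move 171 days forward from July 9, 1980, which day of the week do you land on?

Jul 9, 1980 is a Wednesday.
171 mod 7 = 3, so 171 days after a Wednesday is Wednesday + 3 = Saturday.

Saturday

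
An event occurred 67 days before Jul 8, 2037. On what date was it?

May 2, 2037

−8 → Jun 30, 2037 (end of Jun, 30 days; 59 left).
−30 → May 31, 2037 (end of May, 31 days; 29 left).
−29 → May 2, 2037.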